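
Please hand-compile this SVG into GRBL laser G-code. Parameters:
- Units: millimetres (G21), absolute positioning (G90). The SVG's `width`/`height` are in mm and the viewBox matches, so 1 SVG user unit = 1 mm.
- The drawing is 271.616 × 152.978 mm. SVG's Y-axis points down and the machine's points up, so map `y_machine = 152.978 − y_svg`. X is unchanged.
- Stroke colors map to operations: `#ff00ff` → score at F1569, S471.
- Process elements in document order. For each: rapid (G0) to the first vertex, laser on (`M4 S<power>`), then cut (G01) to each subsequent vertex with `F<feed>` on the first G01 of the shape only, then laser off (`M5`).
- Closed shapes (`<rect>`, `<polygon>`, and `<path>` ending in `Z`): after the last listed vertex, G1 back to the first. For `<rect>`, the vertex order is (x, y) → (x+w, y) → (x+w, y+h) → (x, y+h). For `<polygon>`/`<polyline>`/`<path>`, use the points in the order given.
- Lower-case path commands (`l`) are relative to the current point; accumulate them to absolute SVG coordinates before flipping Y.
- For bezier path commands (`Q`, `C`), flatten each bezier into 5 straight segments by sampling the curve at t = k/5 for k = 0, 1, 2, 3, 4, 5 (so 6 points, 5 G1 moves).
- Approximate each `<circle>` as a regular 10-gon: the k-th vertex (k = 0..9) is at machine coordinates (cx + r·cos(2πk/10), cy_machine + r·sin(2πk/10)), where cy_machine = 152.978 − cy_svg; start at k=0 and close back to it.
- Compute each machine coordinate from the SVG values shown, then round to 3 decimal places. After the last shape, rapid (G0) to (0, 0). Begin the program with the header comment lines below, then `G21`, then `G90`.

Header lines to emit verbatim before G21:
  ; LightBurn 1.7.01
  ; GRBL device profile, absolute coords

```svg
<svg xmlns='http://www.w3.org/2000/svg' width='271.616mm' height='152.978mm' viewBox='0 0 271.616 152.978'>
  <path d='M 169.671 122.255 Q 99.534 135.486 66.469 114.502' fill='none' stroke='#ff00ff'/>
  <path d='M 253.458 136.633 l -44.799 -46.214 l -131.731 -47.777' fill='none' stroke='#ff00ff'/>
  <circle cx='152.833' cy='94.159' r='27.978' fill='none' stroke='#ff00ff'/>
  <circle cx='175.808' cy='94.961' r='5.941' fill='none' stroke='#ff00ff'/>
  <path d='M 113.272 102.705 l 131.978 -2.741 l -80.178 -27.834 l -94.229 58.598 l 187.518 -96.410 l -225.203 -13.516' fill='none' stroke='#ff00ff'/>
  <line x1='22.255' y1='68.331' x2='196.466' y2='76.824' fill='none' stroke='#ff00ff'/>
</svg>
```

; LightBurn 1.7.01
; GRBL device profile, absolute coords
G21
G90
G0 X169.671 Y30.723
M4 S471
G01 X143.099 Y26.799 F1569
G01 X119.493 Y25.613
G01 X98.853 Y27.163
G01 X81.178 Y31.451
G01 X66.469 Y38.476
M5
G0 X253.458 Y16.345
M4 S471
G01 X208.659 Y62.559 F1569
G01 X76.928 Y110.336
M5
G0 X180.811 Y58.819
M4 S471
G01 X175.468 Y75.264 F1569
G01 X161.479 Y85.428
G01 X144.187 Y85.428
G01 X130.198 Y75.264
G01 X124.855 Y58.819
G01 X130.198 Y42.374
G01 X144.187 Y32.210
G01 X161.479 Y32.210
G01 X175.468 Y42.374
G01 X180.811 Y58.819
M5
G0 X181.749 Y58.017
M4 S471
G01 X180.614 Y61.509 F1569
G01 X177.644 Y63.667
G01 X173.972 Y63.667
G01 X171.002 Y61.509
G01 X169.867 Y58.017
G01 X171.002 Y54.525
G01 X173.972 Y52.367
G01 X177.644 Y52.367
G01 X180.614 Y54.525
G01 X181.749 Y58.017
M5
G0 X113.272 Y50.273
M4 S471
G01 X245.250 Y53.014 F1569
G01 X165.072 Y80.848
G01 X70.843 Y22.250
G01 X258.361 Y118.660
G01 X33.158 Y132.176
M5
G0 X22.255 Y84.647
M4 S471
G01 X196.466 Y76.154 F1569
M5
G0 X0.000 Y0.000

Since the viewBox matches the mm dimensions, user units are millimetres directly. The only transform is the Y-flip y_m = 152.978 − y_svg.

Shape 1 is a quadratic bezier drawn with `<path>`. Its stroke #ff00ff means score at S471, F1569. After flipping Y the toolpath is (169.671,30.723) → (143.099,26.799) → (119.493,25.613) → (98.853,27.163) → (81.178,31.451) → (66.469,38.476).

Shape 2 is a open polyline drawn with `<path>`. Its stroke #ff00ff means score at S471, F1569. After flipping Y the toolpath is (253.458,16.345) → (208.659,62.559) → (76.928,110.336).

Shape 3 is a circle drawn with `<circle>`. Its stroke #ff00ff means score at S471, F1569. After flipping Y the toolpath is (180.811,58.819) → (175.468,75.264) → (161.479,85.428) → (144.187,85.428) → (130.198,75.264) → (124.855,58.819) → (130.198,42.374) → (144.187,32.210) → (161.479,32.210) → (175.468,42.374) → (180.811,58.819), returning to the start.

Shape 4 is a circle drawn with `<circle>`. Its stroke #ff00ff means score at S471, F1569. After flipping Y the toolpath is (181.749,58.017) → (180.614,61.509) → (177.644,63.667) → (173.972,63.667) → (171.002,61.509) → (169.867,58.017) → (171.002,54.525) → (173.972,52.367) → (177.644,52.367) → (180.614,54.525) → (181.749,58.017), returning to the start.

Shape 5 is a open polyline drawn with `<path>`. Its stroke #ff00ff means score at S471, F1569. After flipping Y the toolpath is (113.272,50.273) → (245.250,53.014) → (165.072,80.848) → (70.843,22.250) → (258.361,118.660) → (33.158,132.176).

Shape 6 is a line segment drawn with `<line>`. Its stroke #ff00ff means score at S471, F1569. After flipping Y the toolpath is (22.255,84.647) → (196.466,76.154).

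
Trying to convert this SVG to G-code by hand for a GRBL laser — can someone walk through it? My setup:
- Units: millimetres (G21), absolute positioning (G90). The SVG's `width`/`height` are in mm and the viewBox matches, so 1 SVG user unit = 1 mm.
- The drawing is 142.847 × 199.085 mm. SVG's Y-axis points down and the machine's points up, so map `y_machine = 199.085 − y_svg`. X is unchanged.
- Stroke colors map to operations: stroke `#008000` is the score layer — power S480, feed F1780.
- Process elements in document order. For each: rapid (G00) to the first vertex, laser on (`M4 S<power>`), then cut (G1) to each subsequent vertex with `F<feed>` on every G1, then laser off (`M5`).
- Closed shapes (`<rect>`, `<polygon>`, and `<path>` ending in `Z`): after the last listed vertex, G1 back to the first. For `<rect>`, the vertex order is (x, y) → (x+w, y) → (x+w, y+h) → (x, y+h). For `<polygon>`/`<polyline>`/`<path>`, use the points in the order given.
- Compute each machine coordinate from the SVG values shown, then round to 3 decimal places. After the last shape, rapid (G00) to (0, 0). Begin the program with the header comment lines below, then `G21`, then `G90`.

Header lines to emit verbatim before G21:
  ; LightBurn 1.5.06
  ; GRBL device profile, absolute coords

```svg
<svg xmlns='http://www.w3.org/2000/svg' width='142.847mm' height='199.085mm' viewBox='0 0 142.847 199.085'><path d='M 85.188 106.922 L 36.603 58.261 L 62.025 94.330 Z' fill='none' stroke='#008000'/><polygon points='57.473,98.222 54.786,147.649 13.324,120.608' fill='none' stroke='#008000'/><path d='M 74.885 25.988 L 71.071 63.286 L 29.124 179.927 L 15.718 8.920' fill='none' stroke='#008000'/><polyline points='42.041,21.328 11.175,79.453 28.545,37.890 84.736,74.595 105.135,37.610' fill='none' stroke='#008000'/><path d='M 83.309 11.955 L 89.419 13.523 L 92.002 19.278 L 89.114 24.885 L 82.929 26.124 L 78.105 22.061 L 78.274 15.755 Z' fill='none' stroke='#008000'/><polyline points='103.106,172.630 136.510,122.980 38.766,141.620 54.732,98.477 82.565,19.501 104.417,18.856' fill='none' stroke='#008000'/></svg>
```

1 u = 1 mm; y_m = 199.085 − y.

[1] `<path>` closed polygon, #008000→score S480 F1780: (85.188,92.163) → (36.603,140.824) → (62.025,104.755) → (85.188,92.163) (closed)

[2] `<polygon>` regular polygon, #008000→score S480 F1780: (57.473,100.863) → (54.786,51.436) → (13.324,78.477) → (57.473,100.863) (closed)

[3] `<path>` open polyline, #008000→score S480 F1780: (74.885,173.097) → (71.071,135.799) → (29.124,19.158) → (15.718,190.165)

[4] `<polyline>` open polyline, #008000→score S480 F1780: (42.041,177.757) → (11.175,119.632) → (28.545,161.195) → (84.736,124.490) → (105.135,161.475)

[5] `<path>` regular polygon, #008000→score S480 F1780: (83.309,187.130) → (89.419,185.562) → (92.002,179.807) → (89.114,174.200) → (82.929,172.961) → (78.105,177.024) → (78.274,183.330) → (83.309,187.130) (closed)

[6] `<polyline>` open polyline, #008000→score S480 F1780: (103.106,26.455) → (136.510,76.105) → (38.766,57.465) → (54.732,100.608) → (82.565,179.584) → (104.417,180.229)

; LightBurn 1.5.06
; GRBL device profile, absolute coords
G21
G90
G00 X85.188 Y92.163
M4 S480
G1 X36.603 Y140.824 F1780
G1 X62.025 Y104.755 F1780
G1 X85.188 Y92.163 F1780
M5
G00 X57.473 Y100.863
M4 S480
G1 X54.786 Y51.436 F1780
G1 X13.324 Y78.477 F1780
G1 X57.473 Y100.863 F1780
M5
G00 X74.885 Y173.097
M4 S480
G1 X71.071 Y135.799 F1780
G1 X29.124 Y19.158 F1780
G1 X15.718 Y190.165 F1780
M5
G00 X42.041 Y177.757
M4 S480
G1 X11.175 Y119.632 F1780
G1 X28.545 Y161.195 F1780
G1 X84.736 Y124.490 F1780
G1 X105.135 Y161.475 F1780
M5
G00 X83.309 Y187.130
M4 S480
G1 X89.419 Y185.562 F1780
G1 X92.002 Y179.807 F1780
G1 X89.114 Y174.200 F1780
G1 X82.929 Y172.961 F1780
G1 X78.105 Y177.024 F1780
G1 X78.274 Y183.330 F1780
G1 X83.309 Y187.130 F1780
M5
G00 X103.106 Y26.455
M4 S480
G1 X136.510 Y76.105 F1780
G1 X38.766 Y57.465 F1780
G1 X54.732 Y100.608 F1780
G1 X82.565 Y179.584 F1780
G1 X104.417 Y180.229 F1780
M5
G00 X0.000 Y0.000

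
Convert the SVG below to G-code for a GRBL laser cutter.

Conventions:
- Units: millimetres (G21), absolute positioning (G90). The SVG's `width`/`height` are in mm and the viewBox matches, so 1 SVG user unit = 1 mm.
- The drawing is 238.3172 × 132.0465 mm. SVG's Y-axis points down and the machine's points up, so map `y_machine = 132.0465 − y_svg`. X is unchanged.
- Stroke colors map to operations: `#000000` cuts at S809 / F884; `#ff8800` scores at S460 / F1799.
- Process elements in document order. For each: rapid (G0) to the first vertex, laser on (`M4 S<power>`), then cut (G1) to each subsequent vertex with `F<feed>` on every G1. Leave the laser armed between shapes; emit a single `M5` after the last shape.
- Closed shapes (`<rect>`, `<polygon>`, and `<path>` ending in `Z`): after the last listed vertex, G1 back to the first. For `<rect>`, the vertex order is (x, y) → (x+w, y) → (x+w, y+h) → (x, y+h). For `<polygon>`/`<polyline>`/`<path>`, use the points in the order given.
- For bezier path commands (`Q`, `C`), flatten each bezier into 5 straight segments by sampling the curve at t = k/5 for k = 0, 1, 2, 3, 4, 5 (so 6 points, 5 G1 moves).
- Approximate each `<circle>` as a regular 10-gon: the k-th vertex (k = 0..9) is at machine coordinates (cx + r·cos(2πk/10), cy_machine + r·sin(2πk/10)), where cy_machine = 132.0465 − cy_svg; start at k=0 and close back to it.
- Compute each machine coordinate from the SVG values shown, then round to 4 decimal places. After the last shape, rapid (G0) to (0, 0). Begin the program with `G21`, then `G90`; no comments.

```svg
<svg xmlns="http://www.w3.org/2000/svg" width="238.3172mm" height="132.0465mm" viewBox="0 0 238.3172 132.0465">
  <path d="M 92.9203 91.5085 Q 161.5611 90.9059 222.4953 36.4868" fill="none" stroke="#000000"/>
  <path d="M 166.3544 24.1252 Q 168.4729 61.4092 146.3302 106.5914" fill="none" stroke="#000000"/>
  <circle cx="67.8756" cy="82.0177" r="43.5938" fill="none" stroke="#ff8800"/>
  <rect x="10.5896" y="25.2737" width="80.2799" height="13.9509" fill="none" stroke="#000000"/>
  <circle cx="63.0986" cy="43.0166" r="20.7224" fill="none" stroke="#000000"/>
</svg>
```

G21
G90
G0 X92.9203 Y40.5380
M4 S809
G1 X120.0684 Y42.9317 F884
G1 X146.5999 Y49.6307 F884
G1 X172.5149 Y60.6351 F884
G1 X197.8134 Y75.9447 F884
G1 X222.4953 Y95.5597 F884
G0 X166.3544 Y107.9213
M4 S809
G1 X166.2314 Y92.6918 F884
G1 X164.1674 Y76.8304 F884
G1 X160.1626 Y60.3371 F884
G1 X154.2168 Y43.2121 F884
G1 X146.3302 Y25.4551 F884
G0 X111.4694 Y50.0288
M4 S460
G1 X103.1437 Y75.6526 F1799
G1 X81.3468 Y91.4890 F1799
G1 X54.4044 Y91.4890 F1799
G1 X32.6075 Y75.6526 F1799
G1 X24.2818 Y50.0288 F1799
G1 X32.6075 Y24.4050 F1799
G1 X54.4044 Y8.5686 F1799
G1 X81.3468 Y8.5686 F1799
G1 X103.1437 Y24.4050 F1799
G1 X111.4694 Y50.0288 F1799
G0 X10.5896 Y106.7728
M4 S809
G1 X90.8695 Y106.7728 F884
G1 X90.8695 Y92.8219 F884
G1 X10.5896 Y92.8219 F884
G1 X10.5896 Y106.7728 F884
G0 X83.8210 Y89.0299
M4 S809
G1 X79.8634 Y101.2102 F884
G1 X69.5022 Y108.7381 F884
G1 X56.6950 Y108.7381 F884
G1 X46.3338 Y101.2102 F884
G1 X42.3762 Y89.0299 F884
G1 X46.3338 Y76.8496 F884
G1 X56.6950 Y69.3217 F884
G1 X69.5022 Y69.3217 F884
G1 X79.8634 Y76.8496 F884
G1 X83.8210 Y89.0299 F884
M5
G0 X0.0000 Y0.0000

Since the viewBox matches the mm dimensions, user units are millimetres directly. The only transform is the Y-flip y_m = 132.0465 − y_svg.

Shape 1 is a quadratic bezier drawn with `<path>`. Its stroke #000000 means cut at S809, F884. After flipping Y the toolpath is (92.9203,40.5380) → (120.0684,42.9317) → (146.5999,49.6307) → (172.5149,60.6351) → (197.8134,75.9447) → (222.4953,95.5597).

Shape 2 is a quadratic bezier drawn with `<path>`. Its stroke #000000 means cut at S809, F884. After flipping Y the toolpath is (166.3544,107.9213) → (166.2314,92.6918) → (164.1674,76.8304) → (160.1626,60.3371) → (154.2168,43.2121) → (146.3302,25.4551).

Shape 3 is a circle drawn with `<circle>`. Its stroke #ff8800 means score at S460, F1799. After flipping Y the toolpath is (111.4694,50.0288) → (103.1437,75.6526) → (81.3468,91.4890) → (54.4044,91.4890) → (32.6075,75.6526) → (24.2818,50.0288) → (32.6075,24.4050) → (54.4044,8.5686) → (81.3468,8.5686) → (103.1437,24.4050) → (111.4694,50.0288), returning to the start.

Shape 4 is a rectangle drawn with `<rect>`. Its stroke #000000 means cut at S809, F884. After flipping Y the toolpath is (10.5896,106.7728) → (90.8695,106.7728) → (90.8695,92.8219) → (10.5896,92.8219) → (10.5896,106.7728), returning to the start.

Shape 5 is a circle drawn with `<circle>`. Its stroke #000000 means cut at S809, F884. After flipping Y the toolpath is (83.8210,89.0299) → (79.8634,101.2102) → (69.5022,108.7381) → (56.6950,108.7381) → (46.3338,101.2102) → (42.3762,89.0299) → (46.3338,76.8496) → (56.6950,69.3217) → (69.5022,69.3217) → (79.8634,76.8496) → (83.8210,89.0299), returning to the start.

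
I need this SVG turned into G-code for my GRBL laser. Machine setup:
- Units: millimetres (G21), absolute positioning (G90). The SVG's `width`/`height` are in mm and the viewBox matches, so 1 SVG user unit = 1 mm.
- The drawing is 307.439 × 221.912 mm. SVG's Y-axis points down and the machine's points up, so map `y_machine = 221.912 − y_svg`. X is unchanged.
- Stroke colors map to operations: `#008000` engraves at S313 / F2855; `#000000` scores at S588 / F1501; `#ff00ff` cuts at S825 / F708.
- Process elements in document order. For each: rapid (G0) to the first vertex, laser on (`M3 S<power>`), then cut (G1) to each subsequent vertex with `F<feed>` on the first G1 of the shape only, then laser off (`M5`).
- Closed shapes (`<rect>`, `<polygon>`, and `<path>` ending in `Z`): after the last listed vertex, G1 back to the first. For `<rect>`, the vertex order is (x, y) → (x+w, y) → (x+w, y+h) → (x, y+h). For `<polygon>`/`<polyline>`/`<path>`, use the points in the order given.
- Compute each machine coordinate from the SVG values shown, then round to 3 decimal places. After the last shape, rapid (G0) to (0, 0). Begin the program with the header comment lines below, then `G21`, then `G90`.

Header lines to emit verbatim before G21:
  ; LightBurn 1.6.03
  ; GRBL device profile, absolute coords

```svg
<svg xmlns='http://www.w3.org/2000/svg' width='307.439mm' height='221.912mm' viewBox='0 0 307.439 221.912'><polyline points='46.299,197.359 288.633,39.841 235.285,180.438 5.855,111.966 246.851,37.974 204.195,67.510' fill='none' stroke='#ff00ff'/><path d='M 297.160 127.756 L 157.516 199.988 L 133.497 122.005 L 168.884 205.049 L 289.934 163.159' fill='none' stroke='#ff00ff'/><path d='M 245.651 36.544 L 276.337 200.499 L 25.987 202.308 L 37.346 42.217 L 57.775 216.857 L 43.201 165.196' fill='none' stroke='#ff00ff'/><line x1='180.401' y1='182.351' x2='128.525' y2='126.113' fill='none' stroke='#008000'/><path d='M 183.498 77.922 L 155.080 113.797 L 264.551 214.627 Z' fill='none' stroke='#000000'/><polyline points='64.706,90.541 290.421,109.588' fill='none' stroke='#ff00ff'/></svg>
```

; LightBurn 1.6.03
; GRBL device profile, absolute coords
G21
G90
G0 X46.299 Y24.553
M3 S825
G1 X288.633 Y182.071 F708
G1 X235.285 Y41.474
G1 X5.855 Y109.946
G1 X246.851 Y183.938
G1 X204.195 Y154.402
M5
G0 X297.160 Y94.156
M3 S825
G1 X157.516 Y21.924 F708
G1 X133.497 Y99.907
G1 X168.884 Y16.863
G1 X289.934 Y58.753
M5
G0 X245.651 Y185.368
M3 S825
G1 X276.337 Y21.413 F708
G1 X25.987 Y19.604
G1 X37.346 Y179.695
G1 X57.775 Y5.055
G1 X43.201 Y56.716
M5
G0 X180.401 Y39.561
M3 S313
G1 X128.525 Y95.799 F2855
M5
G0 X183.498 Y143.990
M3 S588
G1 X155.080 Y108.115 F1501
G1 X264.551 Y7.285
G1 X183.498 Y143.990
M5
G0 X64.706 Y131.371
M3 S825
G1 X290.421 Y112.324 F708
M5
G0 X0.000 Y0.000

Since the viewBox matches the mm dimensions, user units are millimetres directly. The only transform is the Y-flip y_m = 221.912 − y_svg.

Shape 1 is a open polyline drawn with `<polyline>`. Its stroke #ff00ff means cut at S825, F708. After flipping Y the toolpath is (46.299,24.553) → (288.633,182.071) → (235.285,41.474) → (5.855,109.946) → (246.851,183.938) → (204.195,154.402).

Shape 2 is a open polyline drawn with `<path>`. Its stroke #ff00ff means cut at S825, F708. After flipping Y the toolpath is (297.160,94.156) → (157.516,21.924) → (133.497,99.907) → (168.884,16.863) → (289.934,58.753).

Shape 3 is a open polyline drawn with `<path>`. Its stroke #ff00ff means cut at S825, F708. After flipping Y the toolpath is (245.651,185.368) → (276.337,21.413) → (25.987,19.604) → (37.346,179.695) → (57.775,5.055) → (43.201,56.716).

Shape 4 is a line segment drawn with `<line>`. Its stroke #008000 means engrave at S313, F2855. After flipping Y the toolpath is (180.401,39.561) → (128.525,95.799).

Shape 5 is a closed polygon drawn with `<path>`. Its stroke #000000 means score at S588, F1501. After flipping Y the toolpath is (183.498,143.990) → (155.080,108.115) → (264.551,7.285) → (183.498,143.990), returning to the start.

Shape 6 is a line segment drawn with `<polyline>`. Its stroke #ff00ff means cut at S825, F708. After flipping Y the toolpath is (64.706,131.371) → (290.421,112.324).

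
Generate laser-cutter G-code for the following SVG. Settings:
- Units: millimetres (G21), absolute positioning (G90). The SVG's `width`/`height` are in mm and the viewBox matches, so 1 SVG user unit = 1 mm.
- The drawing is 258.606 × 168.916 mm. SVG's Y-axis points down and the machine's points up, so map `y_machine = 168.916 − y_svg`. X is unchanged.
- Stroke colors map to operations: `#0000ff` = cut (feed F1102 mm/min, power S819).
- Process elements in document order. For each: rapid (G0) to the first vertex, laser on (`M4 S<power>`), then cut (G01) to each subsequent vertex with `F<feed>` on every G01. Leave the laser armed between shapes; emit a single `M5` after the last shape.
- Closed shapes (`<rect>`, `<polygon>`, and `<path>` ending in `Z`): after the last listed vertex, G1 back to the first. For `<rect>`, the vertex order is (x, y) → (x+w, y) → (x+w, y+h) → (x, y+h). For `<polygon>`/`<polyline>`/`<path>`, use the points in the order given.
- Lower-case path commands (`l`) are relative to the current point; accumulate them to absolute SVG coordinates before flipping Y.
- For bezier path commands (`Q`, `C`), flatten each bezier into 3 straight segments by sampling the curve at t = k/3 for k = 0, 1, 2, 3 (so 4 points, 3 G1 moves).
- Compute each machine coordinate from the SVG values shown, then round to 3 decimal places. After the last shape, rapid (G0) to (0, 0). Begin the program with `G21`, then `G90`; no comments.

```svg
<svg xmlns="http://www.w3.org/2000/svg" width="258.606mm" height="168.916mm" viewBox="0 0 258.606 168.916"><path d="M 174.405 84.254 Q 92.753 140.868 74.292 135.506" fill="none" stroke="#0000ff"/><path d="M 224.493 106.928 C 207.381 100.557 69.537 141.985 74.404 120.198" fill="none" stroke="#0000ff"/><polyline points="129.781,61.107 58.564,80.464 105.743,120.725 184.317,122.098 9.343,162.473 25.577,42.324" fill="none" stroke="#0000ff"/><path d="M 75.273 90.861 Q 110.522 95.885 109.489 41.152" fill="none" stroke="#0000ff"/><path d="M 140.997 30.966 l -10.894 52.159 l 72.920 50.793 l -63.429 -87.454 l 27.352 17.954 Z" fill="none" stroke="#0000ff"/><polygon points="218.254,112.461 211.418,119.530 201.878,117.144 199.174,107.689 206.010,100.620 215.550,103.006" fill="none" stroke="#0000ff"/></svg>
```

viewBox `0 0 258.606 168.916` with mm width/height → 1 unit = 1 mm. Flip: y_m = 168.916 − y_svg.

**Shape 1** — `<path>` quadratic bezier, stroke `#0000ff` → cut (S819, F1102). Control points (SVG): P0=(174.405,84.254), P1=(92.753,140.868), P2=(74.292,135.506); sampled at t=k/3. Machine vertices: (174.405,84.662) → (126.992,53.806) → (93.621,36.722) → (74.292,33.410). Open path.

**Shape 2** — `<path>` cubic bezier, stroke `#0000ff` → cut (S819, F1102). Control points (SVG): P0=(224.493,106.928), P1=(207.381,100.557), P2=(69.537,141.985), P3=(74.404,120.198); sampled at t=k/3. Machine vertices: (224.493,61.988) → (176.894,56.538) → (107.350,43.891) → (74.404,48.718). Open path.

**Shape 3** — `<polyline>` open polyline, stroke `#0000ff` → cut (S819, F1102). Machine vertices: (129.781,107.809) → (58.564,88.452) → (105.743,48.191) → (184.317,46.818) → (9.343,6.443) → (25.577,126.592). Open path.

**Shape 4** — `<path>` quadratic bezier, stroke `#0000ff` → cut (S819, F1102). Control points (SVG): P0=(75.273,90.861), P1=(110.522,95.885), P2=(109.489,41.152); sampled at t=k/3. Machine vertices: (75.273,78.055) → (94.741,81.345) → (106.146,97.915) → (109.489,127.764). Open path.

**Shape 5** — `<path>` closed polygon, stroke `#0000ff` → cut (S819, F1102). Machine vertices: (140.997,137.950) → (130.103,85.791) → (203.023,34.998) → (139.594,122.452) → (166.946,104.498) → (140.997,137.950). Closed: final G1 returns to the first vertex.

**Shape 6** — `<polygon>` regular polygon, stroke `#0000ff` → cut (S819, F1102). Machine vertices: (218.254,56.455) → (211.418,49.386) → (201.878,51.772) → (199.174,61.227) → (206.010,68.296) → (215.550,65.910) → (218.254,56.455). Closed: final G1 returns to the first vertex.

G21
G90
G0 X174.405 Y84.662
M4 S819
G01 X126.992 Y53.806 F1102
G01 X93.621 Y36.722 F1102
G01 X74.292 Y33.410 F1102
G0 X224.493 Y61.988
M4 S819
G01 X176.894 Y56.538 F1102
G01 X107.350 Y43.891 F1102
G01 X74.404 Y48.718 F1102
G0 X129.781 Y107.809
M4 S819
G01 X58.564 Y88.452 F1102
G01 X105.743 Y48.191 F1102
G01 X184.317 Y46.818 F1102
G01 X9.343 Y6.443 F1102
G01 X25.577 Y126.592 F1102
G0 X75.273 Y78.055
M4 S819
G01 X94.741 Y81.345 F1102
G01 X106.146 Y97.915 F1102
G01 X109.489 Y127.764 F1102
G0 X140.997 Y137.950
M4 S819
G01 X130.103 Y85.791 F1102
G01 X203.023 Y34.998 F1102
G01 X139.594 Y122.452 F1102
G01 X166.946 Y104.498 F1102
G01 X140.997 Y137.950 F1102
G0 X218.254 Y56.455
M4 S819
G01 X211.418 Y49.386 F1102
G01 X201.878 Y51.772 F1102
G01 X199.174 Y61.227 F1102
G01 X206.010 Y68.296 F1102
G01 X215.550 Y65.910 F1102
G01 X218.254 Y56.455 F1102
M5
G0 X0.000 Y0.000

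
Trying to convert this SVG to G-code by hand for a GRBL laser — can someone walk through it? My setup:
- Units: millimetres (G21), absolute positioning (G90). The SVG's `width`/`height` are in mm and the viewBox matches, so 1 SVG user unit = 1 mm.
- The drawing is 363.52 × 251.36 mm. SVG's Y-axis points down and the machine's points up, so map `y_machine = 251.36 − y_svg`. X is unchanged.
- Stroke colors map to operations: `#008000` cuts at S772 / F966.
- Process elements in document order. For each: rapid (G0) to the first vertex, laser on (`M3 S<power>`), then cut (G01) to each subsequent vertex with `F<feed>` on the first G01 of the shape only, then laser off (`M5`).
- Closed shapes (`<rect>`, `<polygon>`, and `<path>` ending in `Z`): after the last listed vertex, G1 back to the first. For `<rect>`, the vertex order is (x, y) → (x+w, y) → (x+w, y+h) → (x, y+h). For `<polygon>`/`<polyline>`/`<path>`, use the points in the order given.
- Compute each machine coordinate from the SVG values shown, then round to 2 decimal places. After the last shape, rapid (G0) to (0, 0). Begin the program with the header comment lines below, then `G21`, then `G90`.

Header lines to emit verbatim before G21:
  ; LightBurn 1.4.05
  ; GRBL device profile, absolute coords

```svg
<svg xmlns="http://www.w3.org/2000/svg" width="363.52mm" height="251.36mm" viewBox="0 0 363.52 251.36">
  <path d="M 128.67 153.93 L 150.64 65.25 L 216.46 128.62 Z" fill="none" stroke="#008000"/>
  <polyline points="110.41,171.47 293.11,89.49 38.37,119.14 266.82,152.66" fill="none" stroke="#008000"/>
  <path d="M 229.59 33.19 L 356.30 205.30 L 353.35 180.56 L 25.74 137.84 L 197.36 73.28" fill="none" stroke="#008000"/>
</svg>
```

Since the viewBox matches the mm dimensions, user units are millimetres directly. The only transform is the Y-flip y_m = 251.36 − y_svg.

Shape 1 is a regular polygon drawn with `<path>`. Its stroke #008000 means cut at S772, F966. After flipping Y the toolpath is (128.67,97.43) → (150.64,186.11) → (216.46,122.74) → (128.67,97.43), returning to the start.

Shape 2 is a open polyline drawn with `<polyline>`. Its stroke #008000 means cut at S772, F966. After flipping Y the toolpath is (110.41,79.89) → (293.11,161.87) → (38.37,132.22) → (266.82,98.70).

Shape 3 is a open polyline drawn with `<path>`. Its stroke #008000 means cut at S772, F966. After flipping Y the toolpath is (229.59,218.17) → (356.30,46.06) → (353.35,70.80) → (25.74,113.52) → (197.36,178.08).

; LightBurn 1.4.05
; GRBL device profile, absolute coords
G21
G90
G0 X128.67 Y97.43
M3 S772
G01 X150.64 Y186.11 F966
G01 X216.46 Y122.74
G01 X128.67 Y97.43
M5
G0 X110.41 Y79.89
M3 S772
G01 X293.11 Y161.87 F966
G01 X38.37 Y132.22
G01 X266.82 Y98.70
M5
G0 X229.59 Y218.17
M3 S772
G01 X356.30 Y46.06 F966
G01 X353.35 Y70.80
G01 X25.74 Y113.52
G01 X197.36 Y178.08
M5
G0 X0.00 Y0.00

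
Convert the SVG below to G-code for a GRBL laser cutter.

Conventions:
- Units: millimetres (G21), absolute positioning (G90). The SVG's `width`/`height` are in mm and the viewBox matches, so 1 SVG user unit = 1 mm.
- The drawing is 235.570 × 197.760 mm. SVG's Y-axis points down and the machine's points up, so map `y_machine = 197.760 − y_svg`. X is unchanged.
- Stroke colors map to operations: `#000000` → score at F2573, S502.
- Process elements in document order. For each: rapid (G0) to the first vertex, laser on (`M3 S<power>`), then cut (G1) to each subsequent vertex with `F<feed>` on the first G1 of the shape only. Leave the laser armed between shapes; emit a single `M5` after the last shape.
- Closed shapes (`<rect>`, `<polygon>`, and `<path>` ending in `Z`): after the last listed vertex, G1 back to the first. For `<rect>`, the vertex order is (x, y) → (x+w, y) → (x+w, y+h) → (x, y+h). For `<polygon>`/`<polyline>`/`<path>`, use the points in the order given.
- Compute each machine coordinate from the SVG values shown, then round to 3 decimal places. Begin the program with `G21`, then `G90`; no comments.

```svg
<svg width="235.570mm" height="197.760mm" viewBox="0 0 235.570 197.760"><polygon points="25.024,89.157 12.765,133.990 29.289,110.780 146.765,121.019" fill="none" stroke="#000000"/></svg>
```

G21
G90
G0 X25.024 Y108.603
M3 S502
G1 X12.765 Y63.770 F2573
G1 X29.289 Y86.980
G1 X146.765 Y76.741
G1 X25.024 Y108.603
M5

1 u = 1 mm; y_m = 197.760 − y.

[1] `<polygon>` closed polygon, #000000→score S502 F2573: (25.024,108.603) → (12.765,63.770) → (29.289,86.980) → (146.765,76.741) → (25.024,108.603) (closed)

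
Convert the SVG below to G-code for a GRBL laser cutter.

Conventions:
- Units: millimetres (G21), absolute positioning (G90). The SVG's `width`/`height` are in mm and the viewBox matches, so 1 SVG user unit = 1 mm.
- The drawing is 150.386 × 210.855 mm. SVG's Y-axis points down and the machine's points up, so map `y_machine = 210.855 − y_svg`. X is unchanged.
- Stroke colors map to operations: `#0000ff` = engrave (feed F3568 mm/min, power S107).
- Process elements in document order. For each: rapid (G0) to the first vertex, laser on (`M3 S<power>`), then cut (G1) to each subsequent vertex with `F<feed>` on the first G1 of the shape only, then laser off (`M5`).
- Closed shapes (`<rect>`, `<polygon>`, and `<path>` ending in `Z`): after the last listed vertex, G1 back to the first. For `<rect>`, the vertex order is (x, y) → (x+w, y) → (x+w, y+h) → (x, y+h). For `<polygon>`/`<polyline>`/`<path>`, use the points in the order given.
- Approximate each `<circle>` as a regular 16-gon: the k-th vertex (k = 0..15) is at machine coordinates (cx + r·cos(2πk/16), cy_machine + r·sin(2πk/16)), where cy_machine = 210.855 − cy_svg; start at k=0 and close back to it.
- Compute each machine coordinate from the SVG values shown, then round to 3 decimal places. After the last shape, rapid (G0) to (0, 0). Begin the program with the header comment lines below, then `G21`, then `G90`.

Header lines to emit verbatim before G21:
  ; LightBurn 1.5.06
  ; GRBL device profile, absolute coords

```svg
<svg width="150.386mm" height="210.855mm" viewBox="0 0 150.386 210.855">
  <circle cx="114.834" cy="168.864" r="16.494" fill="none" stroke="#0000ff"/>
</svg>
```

; LightBurn 1.5.06
; GRBL device profile, absolute coords
G21
G90
G0 X131.328 Y41.991
M3 S107
G1 X130.072 Y48.303 F3568
G1 X126.497 Y53.654
G1 X121.146 Y57.229
G1 X114.834 Y58.485
G1 X108.522 Y57.229
G1 X103.171 Y53.654
G1 X99.596 Y48.303
G1 X98.340 Y41.991
G1 X99.596 Y35.679
G1 X103.171 Y30.328
G1 X108.522 Y26.753
G1 X114.834 Y25.497
G1 X121.146 Y26.753
G1 X126.497 Y30.328
G1 X130.072 Y35.679
G1 X131.328 Y41.991
M5
G0 X0.000 Y0.000

1 u = 1 mm; y_m = 210.855 − y.

[1] `<circle>` circle, #0000ff→engrave S107 F3568: (131.328,41.991) → (130.072,48.303) → (126.497,53.654) → (121.146,57.229) → (114.834,58.485) → (108.522,57.229) → (103.171,53.654) → (99.596,48.303) → (98.340,41.991) → (99.596,35.679) → (103.171,30.328) → (108.522,26.753) → (114.834,25.497) → (121.146,26.753) → (126.497,30.328) → (130.072,35.679) → (131.328,41.991) (closed)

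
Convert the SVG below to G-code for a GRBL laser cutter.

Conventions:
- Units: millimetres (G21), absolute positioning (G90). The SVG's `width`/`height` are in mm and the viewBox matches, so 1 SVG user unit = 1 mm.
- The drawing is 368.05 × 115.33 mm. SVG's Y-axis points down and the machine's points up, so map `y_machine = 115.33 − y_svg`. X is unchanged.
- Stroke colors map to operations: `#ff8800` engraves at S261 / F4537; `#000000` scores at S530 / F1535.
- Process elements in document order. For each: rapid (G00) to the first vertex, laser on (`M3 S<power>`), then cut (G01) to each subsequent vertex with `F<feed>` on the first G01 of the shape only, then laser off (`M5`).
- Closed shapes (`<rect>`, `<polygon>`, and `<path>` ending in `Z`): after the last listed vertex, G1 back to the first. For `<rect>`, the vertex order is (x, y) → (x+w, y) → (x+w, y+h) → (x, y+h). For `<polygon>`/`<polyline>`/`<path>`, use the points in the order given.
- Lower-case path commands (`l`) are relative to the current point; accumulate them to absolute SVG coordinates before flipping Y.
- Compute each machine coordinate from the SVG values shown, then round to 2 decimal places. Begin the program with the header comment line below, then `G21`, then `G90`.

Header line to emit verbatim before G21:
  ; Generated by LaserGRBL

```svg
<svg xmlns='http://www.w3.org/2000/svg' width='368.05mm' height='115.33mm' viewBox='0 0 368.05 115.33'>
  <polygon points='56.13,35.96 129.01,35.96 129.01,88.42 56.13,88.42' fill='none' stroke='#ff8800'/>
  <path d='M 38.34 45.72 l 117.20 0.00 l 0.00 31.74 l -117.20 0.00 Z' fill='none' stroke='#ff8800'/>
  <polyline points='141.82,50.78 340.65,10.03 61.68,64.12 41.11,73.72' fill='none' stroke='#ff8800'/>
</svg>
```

; Generated by LaserGRBL
G21
G90
G00 X56.13 Y79.37
M3 S261
G01 X129.01 Y79.37 F4537
G01 X129.01 Y26.91
G01 X56.13 Y26.91
G01 X56.13 Y79.37
M5
G00 X38.34 Y69.61
M3 S261
G01 X155.54 Y69.61 F4537
G01 X155.54 Y37.87
G01 X38.34 Y37.87
G01 X38.34 Y69.61
M5
G00 X141.82 Y64.55
M3 S261
G01 X340.65 Y105.30 F4537
G01 X61.68 Y51.21
G01 X41.11 Y41.61
M5

viewBox `0 0 368.05 115.33` with mm width/height → 1 unit = 1 mm. Flip: y_m = 115.33 − y_svg.

**Shape 1** — `<polygon>` rectangle, stroke `#ff8800` → engrave (S261, F4537). Machine vertices: (56.13,79.37) → (129.01,79.37) → (129.01,26.91) → (56.13,26.91) → (56.13,79.37). Closed: final G1 returns to the first vertex.

**Shape 2** — `<path>` rectangle, stroke `#ff8800` → engrave (S261, F4537). Machine vertices: (38.34,69.61) → (155.54,69.61) → (155.54,37.87) → (38.34,37.87) → (38.34,69.61). Closed: final G1 returns to the first vertex.

**Shape 3** — `<polyline>` open polyline, stroke `#ff8800` → engrave (S261, F4537). Machine vertices: (141.82,64.55) → (340.65,105.30) → (61.68,51.21) → (41.11,41.61). Open path.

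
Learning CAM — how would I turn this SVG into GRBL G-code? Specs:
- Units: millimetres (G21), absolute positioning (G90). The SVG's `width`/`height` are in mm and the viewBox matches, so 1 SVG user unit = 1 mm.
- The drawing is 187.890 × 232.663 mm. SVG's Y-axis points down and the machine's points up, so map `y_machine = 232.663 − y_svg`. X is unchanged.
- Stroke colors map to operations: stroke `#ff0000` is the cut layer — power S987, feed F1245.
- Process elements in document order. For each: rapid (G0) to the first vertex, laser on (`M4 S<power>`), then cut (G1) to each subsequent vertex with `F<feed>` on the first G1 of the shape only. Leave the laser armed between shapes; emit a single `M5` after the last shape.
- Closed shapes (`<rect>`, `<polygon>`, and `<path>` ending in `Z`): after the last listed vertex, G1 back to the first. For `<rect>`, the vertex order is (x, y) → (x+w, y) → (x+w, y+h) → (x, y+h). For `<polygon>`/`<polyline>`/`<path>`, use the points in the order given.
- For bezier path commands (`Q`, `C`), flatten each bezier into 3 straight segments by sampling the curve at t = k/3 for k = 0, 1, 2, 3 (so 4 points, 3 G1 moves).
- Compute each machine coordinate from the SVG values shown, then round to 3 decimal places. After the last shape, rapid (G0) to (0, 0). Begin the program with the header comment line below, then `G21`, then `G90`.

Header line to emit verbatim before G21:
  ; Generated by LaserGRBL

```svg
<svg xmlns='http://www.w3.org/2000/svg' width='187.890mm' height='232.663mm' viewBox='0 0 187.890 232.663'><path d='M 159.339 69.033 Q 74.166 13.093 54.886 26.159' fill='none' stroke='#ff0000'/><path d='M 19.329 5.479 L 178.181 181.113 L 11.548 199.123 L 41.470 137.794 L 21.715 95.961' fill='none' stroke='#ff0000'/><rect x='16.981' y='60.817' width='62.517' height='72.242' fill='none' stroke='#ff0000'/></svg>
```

1 u = 1 mm; y_m = 232.663 − y.

[1] `<path>` quadratic bezier, #ff0000→cut S987 F1245: (159.339,163.630) → (109.878,193.256) → (75.061,207.547) → (54.886,206.504)

[2] `<path>` open polyline, #ff0000→cut S987 F1245: (19.329,227.184) → (178.181,51.550) → (11.548,33.540) → (41.470,94.869) → (21.715,136.702)

[3] `<rect>` rectangle, #ff0000→cut S987 F1245: (16.981,171.846) → (79.498,171.846) → (79.498,99.604) → (16.981,99.604) → (16.981,171.846) (closed)

; Generated by LaserGRBL
G21
G90
G0 X159.339 Y163.630
M4 S987
G1 X109.878 Y193.256 F1245
G1 X75.061 Y207.547
G1 X54.886 Y206.504
G0 X19.329 Y227.184
M4 S987
G1 X178.181 Y51.550 F1245
G1 X11.548 Y33.540
G1 X41.470 Y94.869
G1 X21.715 Y136.702
G0 X16.981 Y171.846
M4 S987
G1 X79.498 Y171.846 F1245
G1 X79.498 Y99.604
G1 X16.981 Y99.604
G1 X16.981 Y171.846
M5
G0 X0.000 Y0.000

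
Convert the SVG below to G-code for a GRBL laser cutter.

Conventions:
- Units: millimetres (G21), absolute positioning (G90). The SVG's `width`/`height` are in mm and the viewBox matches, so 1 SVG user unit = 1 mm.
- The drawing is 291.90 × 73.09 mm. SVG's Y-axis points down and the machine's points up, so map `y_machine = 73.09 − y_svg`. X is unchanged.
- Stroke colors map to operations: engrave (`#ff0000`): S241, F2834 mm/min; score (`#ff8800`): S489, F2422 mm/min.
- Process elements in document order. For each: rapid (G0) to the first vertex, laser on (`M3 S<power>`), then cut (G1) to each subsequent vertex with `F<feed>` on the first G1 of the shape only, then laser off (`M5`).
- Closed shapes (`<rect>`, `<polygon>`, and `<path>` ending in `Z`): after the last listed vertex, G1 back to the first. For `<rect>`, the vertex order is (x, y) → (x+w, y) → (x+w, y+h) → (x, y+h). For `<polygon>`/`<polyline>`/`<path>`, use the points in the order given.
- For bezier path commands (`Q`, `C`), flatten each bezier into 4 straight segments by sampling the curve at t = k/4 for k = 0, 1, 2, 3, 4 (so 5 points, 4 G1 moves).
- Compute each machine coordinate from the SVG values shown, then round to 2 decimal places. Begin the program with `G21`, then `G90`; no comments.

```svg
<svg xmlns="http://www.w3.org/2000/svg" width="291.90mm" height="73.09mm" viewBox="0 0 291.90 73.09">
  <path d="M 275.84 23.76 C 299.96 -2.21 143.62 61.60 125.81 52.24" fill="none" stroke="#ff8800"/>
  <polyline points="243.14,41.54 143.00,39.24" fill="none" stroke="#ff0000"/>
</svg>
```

G21
G90
G0 X275.84 Y49.33
M3 S489
G1 X265.08 Y54.52 F2422
G1 X216.55 Y41.32
G1 X160.16 Y25.00
G1 X125.81 Y20.85
M5
G0 X243.14 Y31.55
M3 S241
G1 X143.00 Y33.85 F2834
M5

viewBox `0 0 291.90 73.09` with mm width/height → 1 unit = 1 mm. Flip: y_m = 73.09 − y_svg.

**Shape 1** — `<path>` cubic bezier, stroke `#ff8800` → score (S489, F2422). Control points (SVG): P0=(275.84,23.76), P1=(299.96,-2.21), P2=(143.62,61.60), P3=(125.81,52.24); sampled at t=k/4. Machine vertices: (275.84,49.33) → (265.08,54.52) → (216.55,41.32) → (160.16,25.00) → (125.81,20.85). Open path.

**Shape 2** — `<polyline>` line segment, stroke `#ff0000` → engrave (S241, F2834). Machine vertices: (243.14,31.55) → (143.00,33.85). Open path.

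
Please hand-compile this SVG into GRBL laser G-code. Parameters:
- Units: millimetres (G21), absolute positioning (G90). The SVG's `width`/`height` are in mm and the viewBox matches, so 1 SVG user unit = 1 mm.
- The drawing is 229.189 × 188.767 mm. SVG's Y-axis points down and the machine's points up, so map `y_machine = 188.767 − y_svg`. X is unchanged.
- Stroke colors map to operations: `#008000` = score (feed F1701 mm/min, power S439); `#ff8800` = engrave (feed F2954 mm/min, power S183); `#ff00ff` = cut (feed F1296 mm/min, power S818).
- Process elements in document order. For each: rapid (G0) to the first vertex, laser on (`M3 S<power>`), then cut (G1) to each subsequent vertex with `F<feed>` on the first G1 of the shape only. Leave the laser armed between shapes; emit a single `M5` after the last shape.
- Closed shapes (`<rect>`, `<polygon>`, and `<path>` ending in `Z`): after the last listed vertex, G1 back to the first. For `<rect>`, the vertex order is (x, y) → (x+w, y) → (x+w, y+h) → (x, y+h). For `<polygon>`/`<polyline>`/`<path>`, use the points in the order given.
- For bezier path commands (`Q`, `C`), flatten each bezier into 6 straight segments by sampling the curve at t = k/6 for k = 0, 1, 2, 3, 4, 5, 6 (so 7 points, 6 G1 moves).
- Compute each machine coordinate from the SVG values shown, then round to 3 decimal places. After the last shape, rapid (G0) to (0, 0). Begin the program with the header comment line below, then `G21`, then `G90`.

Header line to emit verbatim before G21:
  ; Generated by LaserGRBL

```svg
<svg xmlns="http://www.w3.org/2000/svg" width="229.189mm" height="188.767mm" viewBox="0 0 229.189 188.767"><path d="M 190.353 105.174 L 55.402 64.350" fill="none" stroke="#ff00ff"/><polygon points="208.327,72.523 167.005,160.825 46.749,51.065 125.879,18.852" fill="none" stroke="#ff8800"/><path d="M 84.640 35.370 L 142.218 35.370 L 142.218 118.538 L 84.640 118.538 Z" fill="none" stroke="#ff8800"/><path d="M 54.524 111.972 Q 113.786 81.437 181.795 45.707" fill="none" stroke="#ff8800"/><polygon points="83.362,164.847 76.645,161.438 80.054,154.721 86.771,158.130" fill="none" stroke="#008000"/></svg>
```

; Generated by LaserGRBL
G21
G90
G0 X190.353 Y83.593
M3 S818
G1 X55.402 Y124.417 F1296
G0 X208.327 Y116.244
M3 S183
G1 X167.005 Y27.942 F2954
G1 X46.749 Y137.702
G1 X125.879 Y169.915
G1 X208.327 Y116.244
G0 X84.640 Y153.397
M3 S183
G1 X142.218 Y153.397 F2954
G1 X142.218 Y70.229
G1 X84.640 Y70.229
G1 X84.640 Y153.397
G0 X54.524 Y76.795
M3 S183
G1 X74.521 Y87.118 F2954
G1 X95.004 Y97.729
G1 X115.973 Y108.629
G1 X137.428 Y119.817
G1 X159.368 Y131.294
G1 X181.795 Y143.060
G0 X83.362 Y23.920
M3 S439
G1 X76.645 Y27.329 F1701
G1 X80.054 Y34.046
G1 X86.771 Y30.637
G1 X83.362 Y23.920
M5
G0 X0.000 Y0.000

viewBox `0 0 229.189 188.767` with mm width/height → 1 unit = 1 mm. Flip: y_m = 188.767 − y_svg.

**Shape 1** — `<path>` line segment, stroke `#ff00ff` → cut (S818, F1296). Machine vertices: (190.353,83.593) → (55.402,124.417). Open path.

**Shape 2** — `<polygon>` closed polygon, stroke `#ff8800` → engrave (S183, F2954). Machine vertices: (208.327,116.244) → (167.005,27.942) → (46.749,137.702) → (125.879,169.915) → (208.327,116.244). Closed: final G1 returns to the first vertex.

**Shape 3** — `<path>` rectangle, stroke `#ff8800` → engrave (S183, F2954). Machine vertices: (84.640,153.397) → (142.218,153.397) → (142.218,70.229) → (84.640,70.229) → (84.640,153.397). Closed: final G1 returns to the first vertex.

**Shape 4** — `<path>` quadratic bezier, stroke `#ff8800` → engrave (S183, F2954). Control points (SVG): P0=(54.524,111.972), P1=(113.786,81.437), P2=(181.795,45.707); sampled at t=k/6. Machine vertices: (54.524,76.795) → (74.521,87.118) → (95.004,97.729) → (115.973,108.629) → (137.428,119.817) → (159.368,131.294) → (181.795,143.060). Open path.

**Shape 5** — `<polygon>` regular polygon, stroke `#008000` → score (S439, F1701). Machine vertices: (83.362,23.920) → (76.645,27.329) → (80.054,34.046) → (86.771,30.637) → (83.362,23.920). Closed: final G1 returns to the first vertex.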